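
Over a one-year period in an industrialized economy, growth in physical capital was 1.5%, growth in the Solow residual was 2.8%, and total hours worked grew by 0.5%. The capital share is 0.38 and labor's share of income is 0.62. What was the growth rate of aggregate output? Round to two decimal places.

Labor's share = 1 − 0.38 = 0.62.
Physical capital: 0.38 × 1.5 = 0.57 pp.
Total hours worked: 0.62 × 0.5 = 0.31 pp.
Output growth = 2.8 + 0.88 = 3.68%.

3.68%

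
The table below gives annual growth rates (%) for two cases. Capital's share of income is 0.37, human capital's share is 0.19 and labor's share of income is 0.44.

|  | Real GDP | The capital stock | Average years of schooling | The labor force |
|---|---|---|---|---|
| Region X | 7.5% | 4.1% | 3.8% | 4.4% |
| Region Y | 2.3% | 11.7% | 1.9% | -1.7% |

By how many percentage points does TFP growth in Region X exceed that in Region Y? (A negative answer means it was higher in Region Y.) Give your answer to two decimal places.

Labor's share = 1 − 0.37 − 0.19 = 0.44.
Region X: TFP = 7.5 − 1.517 − 0.722 − 1.936 = 3.325%.
Region Y: TFP = 2.3 − 4.329 − 0.361 + 0.748 = -1.642%.
Difference = 3.325 − (-1.642) = 4.967 pp.

4.97 percentage points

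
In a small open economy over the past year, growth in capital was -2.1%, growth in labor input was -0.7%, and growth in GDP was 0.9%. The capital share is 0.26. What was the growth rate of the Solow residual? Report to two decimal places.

1.96%

Labor's share = 1 − 0.26 = 0.74.
Capital: 0.26 × (-2.1) = -0.546 pp.
Labor input: 0.74 × (-0.7) = -0.518 pp.
TFP growth = 0.9 + 1.064 = 1.964%.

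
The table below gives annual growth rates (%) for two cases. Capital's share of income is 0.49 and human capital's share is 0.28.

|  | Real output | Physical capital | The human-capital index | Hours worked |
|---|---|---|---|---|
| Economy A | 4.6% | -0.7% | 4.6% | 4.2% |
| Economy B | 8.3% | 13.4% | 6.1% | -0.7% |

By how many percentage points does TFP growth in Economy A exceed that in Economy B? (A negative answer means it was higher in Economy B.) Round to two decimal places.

2.50 percentage points

Labor's share = 1 − 0.49 − 0.28 = 0.23.
Economy A: TFP = 4.6 + 0.343 − 1.288 − 0.966 = 2.689%.
Economy B: TFP = 8.3 − 6.566 − 1.708 + 0.161 = 0.187%.
Difference = 2.689 − (0.187) = 2.502 pp.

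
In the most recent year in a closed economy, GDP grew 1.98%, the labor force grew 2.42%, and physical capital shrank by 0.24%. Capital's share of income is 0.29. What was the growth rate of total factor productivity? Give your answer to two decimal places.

Labor's share = 1 − 0.29 = 0.71.
Physical capital: 0.29 × (-0.24) = -0.0696 pp.
The labor force: 0.71 × 2.42 = 1.7182 pp.
TFP growth = 1.98 − 1.6486 = 0.3314%.

Total factor productivity grew 0.33%.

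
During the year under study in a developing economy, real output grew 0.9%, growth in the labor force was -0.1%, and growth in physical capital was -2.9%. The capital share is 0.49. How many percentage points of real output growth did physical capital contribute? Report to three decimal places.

Contribution = share × growth = 0.49 × (-2.9) = -1.421 pp.

-1.421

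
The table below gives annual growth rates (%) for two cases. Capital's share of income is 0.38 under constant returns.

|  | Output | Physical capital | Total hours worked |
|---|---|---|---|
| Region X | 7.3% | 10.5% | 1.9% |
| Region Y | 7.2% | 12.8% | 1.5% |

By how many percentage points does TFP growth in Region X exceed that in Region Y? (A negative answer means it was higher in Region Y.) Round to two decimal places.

0.73 percentage points

Labor's share = 1 − 0.38 = 0.62.
Region X: TFP = 7.3 − 3.99 − 1.178 = 2.132%.
Region Y: TFP = 7.2 − 4.864 − 0.93 = 1.406%.
Difference = 2.132 − (1.406) = 0.726 pp.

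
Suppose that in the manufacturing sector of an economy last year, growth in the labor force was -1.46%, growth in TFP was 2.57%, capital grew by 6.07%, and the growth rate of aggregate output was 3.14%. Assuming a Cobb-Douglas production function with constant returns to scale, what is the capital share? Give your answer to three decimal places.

gY = gA + α·gK + (1−α)·gL, so gY − gA − gL = α(gK − gL).
3.14 − 2.57 + 1.46 = α × (6.07 − (-1.46)).
2.03 = 7.53 α, so α = 0.26959.

α = 0.270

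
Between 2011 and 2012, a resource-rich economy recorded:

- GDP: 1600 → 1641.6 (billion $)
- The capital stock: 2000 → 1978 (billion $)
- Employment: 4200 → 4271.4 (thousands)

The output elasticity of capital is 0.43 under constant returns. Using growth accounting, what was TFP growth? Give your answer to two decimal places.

GDP growth = (1641.6 − 1600) / 1600 = 2.6%.
The capital stock growth = (1978 − 2000) / 2000 = -1.1%.
Employment growth = (4271.4 − 4200) / 4200 = 1.7%.
Labor's share = 1 − 0.43 = 0.57.
The capital stock: 0.43 × (-1.1) = -0.473 pp.
Employment: 0.57 × 1.7 = 0.969 pp.
TFP growth = 2.6 − 0.496 = 2.104%.

TFP grew 2.10%.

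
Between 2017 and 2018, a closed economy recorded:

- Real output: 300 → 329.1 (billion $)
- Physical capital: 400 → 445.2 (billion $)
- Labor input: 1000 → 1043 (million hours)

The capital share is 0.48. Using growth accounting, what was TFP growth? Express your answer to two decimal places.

2.04%

Real output growth = (329.1 − 300) / 300 = 9.7%.
Physical capital growth = (445.2 − 400) / 400 = 11.3%.
Labor input growth = (1043 − 1000) / 1000 = 4.3%.
Labor's share = 1 − 0.48 = 0.52.
Physical capital: 0.48 × 11.3 = 5.424 pp.
Labor input: 0.52 × 4.3 = 2.236 pp.
TFP growth = 9.7 − 7.66 = 2.04%.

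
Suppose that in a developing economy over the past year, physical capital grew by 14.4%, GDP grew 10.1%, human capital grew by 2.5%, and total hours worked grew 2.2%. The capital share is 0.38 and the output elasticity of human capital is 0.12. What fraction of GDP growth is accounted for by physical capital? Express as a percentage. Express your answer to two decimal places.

Physical capital contributed 0.38 × 14.4 = 5.472 pp.
Share of growth = 5.472 / 10.1 × 100 = 54.1782%.

54.18%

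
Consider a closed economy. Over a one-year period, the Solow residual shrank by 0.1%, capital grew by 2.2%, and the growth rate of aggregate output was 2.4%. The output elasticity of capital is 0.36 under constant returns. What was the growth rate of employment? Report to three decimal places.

Labor's share = 1 − 0.36 = 0.64.
gY = gA + 0.36×2.2 + 0.64×g.
0.64×g = 2.4 + 0.1 − 0.792 = 1.708.
g = 1.708 / 0.64 = 2.66875%.

Employment growth was 2.669%.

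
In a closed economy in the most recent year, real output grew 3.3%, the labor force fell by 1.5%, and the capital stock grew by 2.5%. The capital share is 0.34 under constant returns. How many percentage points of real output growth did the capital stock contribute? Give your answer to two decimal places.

0.85 pp

Contribution = share × growth = 0.34 × 2.5 = 0.85 pp.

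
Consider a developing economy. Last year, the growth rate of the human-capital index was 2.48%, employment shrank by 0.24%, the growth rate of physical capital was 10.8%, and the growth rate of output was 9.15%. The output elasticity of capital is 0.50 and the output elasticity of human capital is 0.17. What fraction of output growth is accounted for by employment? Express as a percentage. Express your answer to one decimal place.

-0.9%

Labor's share = 1 − 0.5 − 0.17 = 0.33.
Employment contributed 0.33 × (-0.24) = -0.0792 pp.
Share of growth = -0.0792 / 9.15 × 100 = -0.866%.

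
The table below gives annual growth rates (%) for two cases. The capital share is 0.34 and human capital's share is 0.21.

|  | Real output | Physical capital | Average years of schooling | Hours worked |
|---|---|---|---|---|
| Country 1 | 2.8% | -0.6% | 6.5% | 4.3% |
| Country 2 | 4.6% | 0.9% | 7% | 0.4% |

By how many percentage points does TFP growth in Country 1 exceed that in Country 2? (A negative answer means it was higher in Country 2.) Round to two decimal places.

-2.94 percentage points

Labor's share = 1 − 0.34 − 0.21 = 0.45.
Country 1: TFP = 2.8 + 0.204 − 1.365 − 1.935 = -0.296%.
Country 2: TFP = 4.6 − 0.306 − 1.47 − 0.18 = 2.644%.
Difference = -0.296 − (2.644) = -2.94 pp.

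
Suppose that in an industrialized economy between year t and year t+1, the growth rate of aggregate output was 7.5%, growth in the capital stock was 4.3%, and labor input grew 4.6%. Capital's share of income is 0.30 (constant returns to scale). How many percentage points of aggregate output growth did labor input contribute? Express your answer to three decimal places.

Labor's share = 1 − 0.3 = 0.7.
Contribution = share × growth = 0.7 × 4.6 = 3.22 pp.

3.220 pp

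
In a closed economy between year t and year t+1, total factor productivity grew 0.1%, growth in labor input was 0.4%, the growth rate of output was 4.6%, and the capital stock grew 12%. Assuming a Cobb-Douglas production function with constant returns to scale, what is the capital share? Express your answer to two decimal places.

α = 0.35

gY = gA + α·gK + (1−α)·gL, so gY − gA − gL = α(gK − gL).
4.6 − 0.1 − 0.4 = α × (12 − 0.4).
4.1 = 11.6 α, so α = 0.3534.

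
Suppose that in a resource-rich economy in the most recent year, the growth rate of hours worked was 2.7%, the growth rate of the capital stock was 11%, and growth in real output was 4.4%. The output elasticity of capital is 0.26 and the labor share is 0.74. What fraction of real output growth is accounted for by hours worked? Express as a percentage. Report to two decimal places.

Labor's share = 1 − 0.26 = 0.74.
Hours worked contributed 0.74 × 2.7 = 1.998 pp.
Share of growth = 1.998 / 4.4 × 100 = 45.4091%.

Hours worked accounted for 45.41% of growth.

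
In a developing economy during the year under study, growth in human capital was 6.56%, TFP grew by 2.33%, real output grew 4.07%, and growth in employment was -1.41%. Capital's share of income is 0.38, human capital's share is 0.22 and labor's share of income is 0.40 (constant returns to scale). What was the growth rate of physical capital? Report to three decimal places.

Physical capital grew 2.265%.

Labor's share = 1 − 0.38 − 0.22 = 0.4.
gY = gA + 0.22×6.56 + 0.4×(-1.41) + 0.38×g.
0.38×g = 4.07 − 2.33 − 0.8792 = 0.8608.
g = 0.8608 / 0.38 = 2.26526%.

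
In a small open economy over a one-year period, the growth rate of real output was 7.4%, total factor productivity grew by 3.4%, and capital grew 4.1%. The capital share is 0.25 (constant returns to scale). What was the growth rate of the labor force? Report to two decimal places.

3.97%

Labor's share = 1 − 0.25 = 0.75.
gY = gA + 0.25×4.1 + 0.75×g.
0.75×g = 7.4 − 3.4 − 1.025 = 2.975.
g = 2.975 / 0.75 = 3.9667%.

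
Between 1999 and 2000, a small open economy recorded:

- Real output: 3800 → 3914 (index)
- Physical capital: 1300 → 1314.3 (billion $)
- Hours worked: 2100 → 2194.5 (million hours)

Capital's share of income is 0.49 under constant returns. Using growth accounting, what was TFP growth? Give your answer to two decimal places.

Real output growth = (3914 − 3800) / 3800 = 3%.
Physical capital growth = (1314.3 − 1300) / 1300 = 1.1%.
Hours worked growth = (2194.5 − 2100) / 2100 = 4.5%.
Labor's share = 1 − 0.49 = 0.51.
Physical capital: 0.49 × 1.1 = 0.539 pp.
Hours worked: 0.51 × 4.5 = 2.295 pp.
TFP growth = 3 − 2.834 = 0.166%.

0.17%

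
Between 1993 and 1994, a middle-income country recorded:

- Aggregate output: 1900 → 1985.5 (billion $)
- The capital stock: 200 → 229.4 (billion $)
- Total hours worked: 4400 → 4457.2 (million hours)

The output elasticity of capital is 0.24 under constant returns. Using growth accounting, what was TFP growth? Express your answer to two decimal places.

-0.02%

Aggregate output growth = (1985.5 − 1900) / 1900 = 4.5%.
The capital stock growth = (229.4 − 200) / 200 = 14.7%.
Total hours worked growth = (4457.2 − 4400) / 4400 = 1.3%.
Labor's share = 1 − 0.24 = 0.76.
The capital stock: 0.24 × 14.7 = 3.528 pp.
Total hours worked: 0.76 × 1.3 = 0.988 pp.
TFP growth = 4.5 − 4.516 = -0.016%.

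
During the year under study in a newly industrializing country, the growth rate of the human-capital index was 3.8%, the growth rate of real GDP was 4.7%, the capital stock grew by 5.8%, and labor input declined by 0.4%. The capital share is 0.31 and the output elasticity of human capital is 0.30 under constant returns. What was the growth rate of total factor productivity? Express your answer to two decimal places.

1.92%

Labor's share = 1 − 0.31 − 0.3 = 0.39.
The capital stock: 0.31 × 5.8 = 1.798 pp.
The human-capital index: 0.3 × 3.8 = 1.14 pp.
Labor input: 0.39 × (-0.4) = -0.156 pp.
TFP growth = 4.7 − 2.782 = 1.918%.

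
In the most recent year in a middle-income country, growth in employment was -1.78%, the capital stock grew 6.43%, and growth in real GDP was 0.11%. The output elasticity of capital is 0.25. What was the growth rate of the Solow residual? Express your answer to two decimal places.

Labor's share = 1 − 0.25 = 0.75.
The capital stock: 0.25 × 6.43 = 1.6075 pp.
Employment: 0.75 × (-1.78) = -1.335 pp.
TFP growth = 0.11 − 0.2725 = -0.1625%.

-0.16%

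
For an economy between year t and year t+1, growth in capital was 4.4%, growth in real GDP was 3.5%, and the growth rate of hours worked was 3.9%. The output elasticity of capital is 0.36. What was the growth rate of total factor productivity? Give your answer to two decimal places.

Labor's share = 1 − 0.36 = 0.64.
Capital: 0.36 × 4.4 = 1.584 pp.
Hours worked: 0.64 × 3.9 = 2.496 pp.
TFP growth = 3.5 − 4.08 = -0.58%.

-0.58%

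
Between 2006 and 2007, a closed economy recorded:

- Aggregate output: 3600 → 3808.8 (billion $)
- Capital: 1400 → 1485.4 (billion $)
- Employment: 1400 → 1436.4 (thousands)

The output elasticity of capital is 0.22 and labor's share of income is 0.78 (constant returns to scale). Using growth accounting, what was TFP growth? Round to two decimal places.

Aggregate output growth = (3808.8 − 3600) / 3600 = 5.8%.
Capital growth = (1485.4 − 1400) / 1400 = 6.1%.
Employment growth = (1436.4 − 1400) / 1400 = 2.6%.
Labor's share = 1 − 0.22 = 0.78.
Capital: 0.22 × 6.1 = 1.342 pp.
Employment: 0.78 × 2.6 = 2.028 pp.
TFP growth = 5.8 − 3.37 = 2.43%.

TFP grew 2.43%.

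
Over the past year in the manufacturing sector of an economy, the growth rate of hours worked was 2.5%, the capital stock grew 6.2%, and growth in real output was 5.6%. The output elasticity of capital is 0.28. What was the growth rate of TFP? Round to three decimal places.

2.064%

Labor's share = 1 − 0.28 = 0.72.
The capital stock: 0.28 × 6.2 = 1.736 pp.
Hours worked: 0.72 × 2.5 = 1.8 pp.
TFP growth = 5.6 − 3.536 = 2.064%.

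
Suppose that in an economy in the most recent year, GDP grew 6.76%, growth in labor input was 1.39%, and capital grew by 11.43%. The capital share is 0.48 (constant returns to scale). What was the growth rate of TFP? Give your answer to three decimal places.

0.551%

Labor's share = 1 − 0.48 = 0.52.
Capital: 0.48 × 11.43 = 5.4864 pp.
Labor input: 0.52 × 1.39 = 0.7228 pp.
TFP growth = 6.76 − 6.2092 = 0.5508%.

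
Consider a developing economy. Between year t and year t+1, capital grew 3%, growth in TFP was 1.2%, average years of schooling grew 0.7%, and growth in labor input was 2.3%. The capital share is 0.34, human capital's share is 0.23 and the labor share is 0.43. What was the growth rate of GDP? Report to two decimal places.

GDP grew 3.37%.

Labor's share = 1 − 0.34 − 0.23 = 0.43.
Capital: 0.34 × 3 = 1.02 pp.
Average years of schooling: 0.23 × 0.7 = 0.161 pp.
Labor input: 0.43 × 2.3 = 0.989 pp.
Output growth = 1.2 + 2.17 = 3.37%.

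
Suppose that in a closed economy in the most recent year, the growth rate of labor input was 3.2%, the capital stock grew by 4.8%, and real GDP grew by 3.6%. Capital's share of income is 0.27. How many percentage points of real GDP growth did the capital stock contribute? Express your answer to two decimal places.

Contribution = share × growth = 0.27 × 4.8 = 1.296 pp.

1.30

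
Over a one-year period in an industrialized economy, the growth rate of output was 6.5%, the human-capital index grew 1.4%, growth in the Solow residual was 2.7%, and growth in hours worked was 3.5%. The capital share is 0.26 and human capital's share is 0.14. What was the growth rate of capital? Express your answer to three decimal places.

Labor's share = 1 − 0.26 − 0.14 = 0.6.
gY = gA + 0.14×1.4 + 0.6×3.5 + 0.26×g.
0.26×g = 6.5 − 2.7 − 2.296 = 1.504.
g = 1.504 / 0.26 = 5.78462%.

5.785%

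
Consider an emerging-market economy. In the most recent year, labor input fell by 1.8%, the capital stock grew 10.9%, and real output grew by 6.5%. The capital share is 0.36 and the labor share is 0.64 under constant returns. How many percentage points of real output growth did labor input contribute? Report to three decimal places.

-1.152 percentage points

Labor's share = 1 − 0.36 = 0.64.
Contribution = share × growth = 0.64 × (-1.8) = -1.152 pp.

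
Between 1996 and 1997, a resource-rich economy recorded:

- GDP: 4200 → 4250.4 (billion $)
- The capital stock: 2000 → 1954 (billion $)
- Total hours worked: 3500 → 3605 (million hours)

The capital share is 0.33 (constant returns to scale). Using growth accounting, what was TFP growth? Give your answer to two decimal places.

-0.05%

GDP growth = (4250.4 − 4200) / 4200 = 1.2%.
The capital stock growth = (1954 − 2000) / 2000 = -2.3%.
Total hours worked growth = (3605 − 3500) / 3500 = 3%.
Labor's share = 1 − 0.33 = 0.67.
The capital stock: 0.33 × (-2.3) = -0.759 pp.
Total hours worked: 0.67 × 3 = 2.01 pp.
TFP growth = 1.2 − 1.251 = -0.051%.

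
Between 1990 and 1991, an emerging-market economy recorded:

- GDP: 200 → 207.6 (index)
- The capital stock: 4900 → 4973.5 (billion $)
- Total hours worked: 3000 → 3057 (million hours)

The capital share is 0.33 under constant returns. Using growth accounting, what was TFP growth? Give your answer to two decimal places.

2.03%

GDP growth = (207.6 − 200) / 200 = 3.8%.
The capital stock growth = (4973.5 − 4900) / 4900 = 1.5%.
Total hours worked growth = (3057 − 3000) / 3000 = 1.9%.
Labor's share = 1 − 0.33 = 0.67.
The capital stock: 0.33 × 1.5 = 0.495 pp.
Total hours worked: 0.67 × 1.9 = 1.273 pp.
TFP growth = 3.8 − 1.768 = 2.032%.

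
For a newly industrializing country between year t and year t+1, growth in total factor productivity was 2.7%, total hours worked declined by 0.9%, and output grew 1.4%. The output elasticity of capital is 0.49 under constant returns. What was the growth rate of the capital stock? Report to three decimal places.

-1.716%

Labor's share = 1 − 0.49 = 0.51.
gY = gA + 0.51×(-0.9) + 0.49×g.
0.49×g = 1.4 − 2.7 + 0.459 = -0.841.
g = -0.841 / 0.49 = -1.71633%.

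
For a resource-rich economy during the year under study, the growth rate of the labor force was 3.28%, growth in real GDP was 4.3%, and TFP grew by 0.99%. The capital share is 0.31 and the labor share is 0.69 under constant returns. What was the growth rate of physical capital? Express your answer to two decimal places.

3.38%

Labor's share = 1 − 0.31 = 0.69.
gY = gA + 0.69×3.28 + 0.31×g.
0.31×g = 4.3 − 0.99 − 2.2632 = 1.0468.
g = 1.0468 / 0.31 = 3.3768%.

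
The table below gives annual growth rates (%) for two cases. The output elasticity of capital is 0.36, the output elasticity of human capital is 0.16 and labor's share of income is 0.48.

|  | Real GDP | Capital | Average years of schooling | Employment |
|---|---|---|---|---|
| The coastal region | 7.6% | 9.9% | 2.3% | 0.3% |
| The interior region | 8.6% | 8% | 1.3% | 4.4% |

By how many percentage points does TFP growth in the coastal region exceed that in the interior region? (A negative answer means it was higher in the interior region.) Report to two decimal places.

Labor's share = 1 − 0.36 − 0.16 = 0.48.
The coastal region: TFP = 7.6 − 3.564 − 0.368 − 0.144 = 3.524%.
The interior region: TFP = 8.6 − 2.88 − 0.208 − 2.112 = 3.4%.
Difference = 3.524 − (3.4) = 0.124 pp.

0.12 percentage points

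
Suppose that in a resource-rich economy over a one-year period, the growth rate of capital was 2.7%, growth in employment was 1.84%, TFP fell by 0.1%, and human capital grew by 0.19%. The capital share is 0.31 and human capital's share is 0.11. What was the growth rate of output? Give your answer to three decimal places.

1.825%

Labor's share = 1 − 0.31 − 0.11 = 0.58.
Capital: 0.31 × 2.7 = 0.837 pp.
Human capital: 0.11 × 0.19 = 0.0209 pp.
Employment: 0.58 × 1.84 = 1.0672 pp.
Output growth = -0.1 + 1.9251 = 1.8251%.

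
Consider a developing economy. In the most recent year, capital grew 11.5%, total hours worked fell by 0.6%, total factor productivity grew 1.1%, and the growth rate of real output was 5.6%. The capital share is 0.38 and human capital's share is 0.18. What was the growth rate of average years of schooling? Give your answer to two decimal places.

2.19%

Labor's share = 1 − 0.38 − 0.18 = 0.44.
gY = gA + 0.38×11.5 + 0.44×(-0.6) + 0.18×g.
0.18×g = 5.6 − 1.1 − 4.106 = 0.394.
g = 0.394 / 0.18 = 2.1889%.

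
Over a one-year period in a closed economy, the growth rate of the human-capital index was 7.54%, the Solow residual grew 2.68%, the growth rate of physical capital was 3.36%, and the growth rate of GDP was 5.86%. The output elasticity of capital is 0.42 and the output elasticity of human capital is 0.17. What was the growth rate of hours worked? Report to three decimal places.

Labor's share = 1 − 0.42 − 0.17 = 0.41.
gY = gA + 0.42×3.36 + 0.17×7.54 + 0.41×g.
0.41×g = 5.86 − 2.68 − 2.693 = 0.487.
g = 0.487 / 0.41 = 1.1878%.

1.188%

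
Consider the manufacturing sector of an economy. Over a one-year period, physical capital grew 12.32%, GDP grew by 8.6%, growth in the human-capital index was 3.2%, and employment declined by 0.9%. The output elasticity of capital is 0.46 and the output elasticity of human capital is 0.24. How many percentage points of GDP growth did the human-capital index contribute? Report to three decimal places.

Contribution = share × growth = 0.24 × 3.2 = 0.768 pp.

0.768 percentage points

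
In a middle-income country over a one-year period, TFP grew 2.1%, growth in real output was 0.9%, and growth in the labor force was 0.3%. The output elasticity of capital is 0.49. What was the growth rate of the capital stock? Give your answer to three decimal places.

Labor's share = 1 − 0.49 = 0.51.
gY = gA + 0.51×0.3 + 0.49×g.
0.49×g = 0.9 − 2.1 − 0.153 = -1.353.
g = -1.353 / 0.49 = -2.76122%.

-2.761%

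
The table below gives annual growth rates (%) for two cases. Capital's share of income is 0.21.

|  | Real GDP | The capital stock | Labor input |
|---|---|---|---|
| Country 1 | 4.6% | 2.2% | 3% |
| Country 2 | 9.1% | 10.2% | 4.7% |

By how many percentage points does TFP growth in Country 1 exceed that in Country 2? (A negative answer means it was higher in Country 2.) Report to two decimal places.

-1.48 percentage points

Labor's share = 1 − 0.21 = 0.79.
Country 1: TFP = 4.6 − 0.462 − 2.37 = 1.768%.
Country 2: TFP = 9.1 − 2.142 − 3.713 = 3.245%.
Difference = 1.768 − (3.245) = -1.477 pp.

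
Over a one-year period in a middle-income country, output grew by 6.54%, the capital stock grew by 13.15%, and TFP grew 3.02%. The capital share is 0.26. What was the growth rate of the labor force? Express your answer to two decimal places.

Labor's share = 1 − 0.26 = 0.74.
gY = gA + 0.26×13.15 + 0.74×g.
0.74×g = 6.54 − 3.02 − 3.419 = 0.101.
g = 0.101 / 0.74 = 0.1365%.

The labor force grew 0.14%.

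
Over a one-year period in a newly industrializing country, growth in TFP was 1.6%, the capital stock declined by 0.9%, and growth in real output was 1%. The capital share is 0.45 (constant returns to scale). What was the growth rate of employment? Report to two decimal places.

Labor's share = 1 − 0.45 = 0.55.
gY = gA + 0.45×(-0.9) + 0.55×g.
0.55×g = 1 − 1.6 + 0.405 = -0.195.
g = -0.195 / 0.55 = -0.3545%.

-0.35%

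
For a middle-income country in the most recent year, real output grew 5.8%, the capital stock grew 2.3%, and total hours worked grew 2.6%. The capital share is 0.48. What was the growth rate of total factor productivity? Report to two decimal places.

Total factor productivity growth was 3.34%.

Labor's share = 1 − 0.48 = 0.52.
The capital stock: 0.48 × 2.3 = 1.104 pp.
Total hours worked: 0.52 × 2.6 = 1.352 pp.
TFP growth = 5.8 − 2.456 = 3.344%.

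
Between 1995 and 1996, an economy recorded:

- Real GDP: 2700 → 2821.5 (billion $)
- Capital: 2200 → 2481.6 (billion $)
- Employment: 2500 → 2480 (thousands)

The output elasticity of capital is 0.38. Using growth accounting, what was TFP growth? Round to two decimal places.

TFP growth was 0.13%.

Real GDP growth = (2821.5 − 2700) / 2700 = 4.5%.
Capital growth = (2481.6 − 2200) / 2200 = 12.8%.
Employment growth = (2480 − 2500) / 2500 = -0.8%.
Labor's share = 1 − 0.38 = 0.62.
Capital: 0.38 × 12.8 = 4.864 pp.
Employment: 0.62 × (-0.8) = -0.496 pp.
TFP growth = 4.5 − 4.368 = 0.132%.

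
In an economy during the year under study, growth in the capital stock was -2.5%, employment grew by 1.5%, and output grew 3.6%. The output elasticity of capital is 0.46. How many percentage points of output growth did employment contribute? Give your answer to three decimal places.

0.810

Labor's share = 1 − 0.46 = 0.54.
Contribution = share × growth = 0.54 × 1.5 = 0.81 pp.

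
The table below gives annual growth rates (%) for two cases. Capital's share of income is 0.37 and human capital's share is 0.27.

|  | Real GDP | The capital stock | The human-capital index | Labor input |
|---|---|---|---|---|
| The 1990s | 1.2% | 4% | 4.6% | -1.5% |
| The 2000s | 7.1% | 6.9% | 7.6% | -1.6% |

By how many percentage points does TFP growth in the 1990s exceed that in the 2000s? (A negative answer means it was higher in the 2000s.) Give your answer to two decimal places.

Labor's share = 1 − 0.37 − 0.27 = 0.36.
The 1990s: TFP = 1.2 − 1.48 − 1.242 + 0.54 = -0.982%.
The 2000s: TFP = 7.1 − 2.553 − 2.052 + 0.576 = 3.071%.
Difference = -0.982 − (3.071) = -4.053 pp.

-4.05 percentage points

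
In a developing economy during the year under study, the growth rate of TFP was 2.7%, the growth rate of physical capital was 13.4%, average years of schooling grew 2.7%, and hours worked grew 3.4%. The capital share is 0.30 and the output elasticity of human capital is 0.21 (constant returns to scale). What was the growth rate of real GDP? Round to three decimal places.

8.953%

Labor's share = 1 − 0.3 − 0.21 = 0.49.
Physical capital: 0.3 × 13.4 = 4.02 pp.
Average years of schooling: 0.21 × 2.7 = 0.567 pp.
Hours worked: 0.49 × 3.4 = 1.666 pp.
Output growth = 2.7 + 6.253 = 8.953%.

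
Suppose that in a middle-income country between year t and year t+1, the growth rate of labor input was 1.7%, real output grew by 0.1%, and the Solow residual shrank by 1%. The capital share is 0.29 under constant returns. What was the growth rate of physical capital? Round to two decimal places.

Labor's share = 1 − 0.29 = 0.71.
gY = gA + 0.71×1.7 + 0.29×g.
0.29×g = 0.1 + 1 − 1.207 = -0.107.
g = -0.107 / 0.29 = -0.369%.

-0.37%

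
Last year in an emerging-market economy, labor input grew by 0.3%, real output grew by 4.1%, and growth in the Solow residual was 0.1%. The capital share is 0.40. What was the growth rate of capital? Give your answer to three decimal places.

Labor's share = 1 − 0.4 = 0.6.
gY = gA + 0.6×0.3 + 0.4×g.
0.4×g = 4.1 − 0.1 − 0.18 = 3.82.
g = 3.82 / 0.4 = 9.55%.

9.550%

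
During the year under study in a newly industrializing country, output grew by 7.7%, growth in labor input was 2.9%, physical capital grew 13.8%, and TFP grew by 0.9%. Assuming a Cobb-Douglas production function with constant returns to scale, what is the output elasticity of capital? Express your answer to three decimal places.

gY = gA + α·gK + (1−α)·gL, so gY − gA − gL = α(gK − gL).
7.7 − 0.9 − 2.9 = α × (13.8 − 2.9).
3.9 = 10.9 α, so α = 0.3578.

The output elasticity of capital is 0.358.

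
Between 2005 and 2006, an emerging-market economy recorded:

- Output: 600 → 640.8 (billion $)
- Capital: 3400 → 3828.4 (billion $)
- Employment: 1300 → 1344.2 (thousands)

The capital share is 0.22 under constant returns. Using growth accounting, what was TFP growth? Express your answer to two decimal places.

Output growth = (640.8 − 600) / 600 = 6.8%.
Capital growth = (3828.4 − 3400) / 3400 = 12.6%.
Employment growth = (1344.2 − 1300) / 1300 = 3.4%.
Labor's share = 1 − 0.22 = 0.78.
Capital: 0.22 × 12.6 = 2.772 pp.
Employment: 0.78 × 3.4 = 2.652 pp.
TFP growth = 6.8 − 5.424 = 1.376%.

1.38%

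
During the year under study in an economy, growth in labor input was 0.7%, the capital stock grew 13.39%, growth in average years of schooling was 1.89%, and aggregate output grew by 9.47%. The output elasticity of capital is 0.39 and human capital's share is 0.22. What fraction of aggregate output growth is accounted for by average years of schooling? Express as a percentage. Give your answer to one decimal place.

Average years of schooling contributed 0.22 × 1.89 = 0.4158 pp.
Share of growth = 0.4158 / 9.47 × 100 = 4.391%.

Average years of schooling accounted for 4.4% of growth.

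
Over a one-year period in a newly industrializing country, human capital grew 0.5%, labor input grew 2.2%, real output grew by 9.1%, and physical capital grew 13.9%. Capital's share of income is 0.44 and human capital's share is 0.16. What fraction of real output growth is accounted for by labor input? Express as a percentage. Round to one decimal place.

Labor input accounted for 9.7% of growth.

Labor's share = 1 − 0.44 − 0.16 = 0.4.
Labor input contributed 0.4 × 2.2 = 0.88 pp.
Share of growth = 0.88 / 9.1 × 100 = 9.67%.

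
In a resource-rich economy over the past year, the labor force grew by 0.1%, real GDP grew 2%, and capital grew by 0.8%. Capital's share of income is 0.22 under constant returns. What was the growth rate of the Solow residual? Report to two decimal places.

1.75%

Labor's share = 1 − 0.22 = 0.78.
Capital: 0.22 × 0.8 = 0.176 pp.
The labor force: 0.78 × 0.1 = 0.078 pp.
TFP growth = 2 − 0.254 = 1.746%.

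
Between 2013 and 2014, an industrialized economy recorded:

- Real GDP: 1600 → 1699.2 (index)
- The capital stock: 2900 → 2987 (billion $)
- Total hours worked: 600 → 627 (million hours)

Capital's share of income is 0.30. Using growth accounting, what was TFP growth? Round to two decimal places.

Real GDP growth = (1699.2 − 1600) / 1600 = 6.2%.
The capital stock growth = (2987 − 2900) / 2900 = 3%.
Total hours worked growth = (627 − 600) / 600 = 4.5%.
Labor's share = 1 − 0.3 = 0.7.
The capital stock: 0.3 × 3 = 0.9 pp.
Total hours worked: 0.7 × 4.5 = 3.15 pp.
TFP growth = 6.2 − 4.05 = 2.15%.

2.15%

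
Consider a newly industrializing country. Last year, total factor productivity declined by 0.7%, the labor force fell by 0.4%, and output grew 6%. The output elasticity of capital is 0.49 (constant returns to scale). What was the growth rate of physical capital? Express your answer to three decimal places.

Physical capital growth was 14.090%.

Labor's share = 1 − 0.49 = 0.51.
gY = gA + 0.51×(-0.4) + 0.49×g.
0.49×g = 6 + 0.7 + 0.204 = 6.904.
g = 6.904 / 0.49 = 14.0898%.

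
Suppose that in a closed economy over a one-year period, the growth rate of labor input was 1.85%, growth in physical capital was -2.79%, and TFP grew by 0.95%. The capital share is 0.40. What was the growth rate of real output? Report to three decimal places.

Labor's share = 1 − 0.4 = 0.6.
Physical capital: 0.4 × (-2.79) = -1.116 pp.
Labor input: 0.6 × 1.85 = 1.11 pp.
Output growth = 0.95 + (-0.006) = 0.944%.

Real output growth was 0.944%.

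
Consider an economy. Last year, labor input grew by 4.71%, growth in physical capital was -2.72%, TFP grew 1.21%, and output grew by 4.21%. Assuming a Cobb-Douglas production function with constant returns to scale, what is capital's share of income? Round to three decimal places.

gY = gA + α·gK + (1−α)·gL, so gY − gA − gL = α(gK − gL).
4.21 − 1.21 − 4.71 = α × (-2.72 − 4.71).
-1.71 = -7.43 α, so α = 0.23015.

α = 0.230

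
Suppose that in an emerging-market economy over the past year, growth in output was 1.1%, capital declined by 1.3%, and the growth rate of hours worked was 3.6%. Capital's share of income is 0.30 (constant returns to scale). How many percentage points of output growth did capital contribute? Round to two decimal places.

-0.39

Contribution = share × growth = 0.3 × (-1.3) = -0.39 pp.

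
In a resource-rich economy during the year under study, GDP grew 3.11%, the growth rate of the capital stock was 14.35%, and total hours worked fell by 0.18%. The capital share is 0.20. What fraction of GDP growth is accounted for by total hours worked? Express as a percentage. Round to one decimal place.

-4.6%

Labor's share = 1 − 0.2 = 0.8.
Total hours worked contributed 0.8 × (-0.18) = -0.144 pp.
Share of growth = -0.144 / 3.11 × 100 = -4.63%.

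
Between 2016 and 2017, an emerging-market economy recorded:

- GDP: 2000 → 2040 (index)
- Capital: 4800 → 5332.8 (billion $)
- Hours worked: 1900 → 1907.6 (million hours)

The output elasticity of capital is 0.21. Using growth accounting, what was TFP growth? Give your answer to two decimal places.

GDP growth = (2040 − 2000) / 2000 = 2%.
Capital growth = (5332.8 − 4800) / 4800 = 11.1%.
Hours worked growth = (1907.6 − 1900) / 1900 = 0.4%.
Labor's share = 1 − 0.21 = 0.79.
Capital: 0.21 × 11.1 = 2.331 pp.
Hours worked: 0.79 × 0.4 = 0.316 pp.
TFP growth = 2 − 2.647 = -0.647%.

-0.65%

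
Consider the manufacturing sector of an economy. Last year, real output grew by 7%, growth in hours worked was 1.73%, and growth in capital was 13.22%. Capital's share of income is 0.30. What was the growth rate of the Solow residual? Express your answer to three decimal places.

Labor's share = 1 − 0.3 = 0.7.
Capital: 0.3 × 13.22 = 3.966 pp.
Hours worked: 0.7 × 1.73 = 1.211 pp.
TFP growth = 7 − 5.177 = 1.823%.

The Solow residual growth was 1.823%.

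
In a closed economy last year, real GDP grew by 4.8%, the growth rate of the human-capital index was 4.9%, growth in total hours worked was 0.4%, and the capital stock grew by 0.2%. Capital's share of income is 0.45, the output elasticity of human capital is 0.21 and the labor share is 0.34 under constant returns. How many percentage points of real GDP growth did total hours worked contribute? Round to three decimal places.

0.136

Labor's share = 1 − 0.45 − 0.21 = 0.34.
Contribution = share × growth = 0.34 × 0.4 = 0.136 pp.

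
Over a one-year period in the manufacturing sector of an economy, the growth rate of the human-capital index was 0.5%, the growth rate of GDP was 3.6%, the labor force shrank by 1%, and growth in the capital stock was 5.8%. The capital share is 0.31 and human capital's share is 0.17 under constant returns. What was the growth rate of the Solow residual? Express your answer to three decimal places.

The Solow residual growth was 2.237%.

Labor's share = 1 − 0.31 − 0.17 = 0.52.
The capital stock: 0.31 × 5.8 = 1.798 pp.
The human-capital index: 0.17 × 0.5 = 0.085 pp.
The labor force: 0.52 × (-1) = -0.52 pp.
TFP growth = 3.6 − 1.363 = 2.237%.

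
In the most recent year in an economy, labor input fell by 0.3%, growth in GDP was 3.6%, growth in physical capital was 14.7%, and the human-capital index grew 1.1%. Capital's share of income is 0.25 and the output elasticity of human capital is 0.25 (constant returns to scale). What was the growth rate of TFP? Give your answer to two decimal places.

-0.20%

Labor's share = 1 − 0.25 − 0.25 = 0.5.
Physical capital: 0.25 × 14.7 = 3.675 pp.
The human-capital index: 0.25 × 1.1 = 0.275 pp.
Labor input: 0.5 × (-0.3) = -0.15 pp.
TFP growth = 3.6 − 3.8 = -0.2%.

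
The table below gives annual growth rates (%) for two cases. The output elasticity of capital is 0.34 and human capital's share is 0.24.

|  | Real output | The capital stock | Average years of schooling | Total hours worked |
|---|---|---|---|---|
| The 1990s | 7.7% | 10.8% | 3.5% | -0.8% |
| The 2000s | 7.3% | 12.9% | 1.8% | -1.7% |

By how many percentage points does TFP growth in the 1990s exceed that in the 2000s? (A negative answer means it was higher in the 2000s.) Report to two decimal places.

0.33 percentage points

Labor's share = 1 − 0.34 − 0.24 = 0.42.
The 1990s: TFP = 7.7 − 3.672 − 0.84 + 0.336 = 3.524%.
The 2000s: TFP = 7.3 − 4.386 − 0.432 + 0.714 = 3.196%.
Difference = 3.524 − (3.196) = 0.328 pp.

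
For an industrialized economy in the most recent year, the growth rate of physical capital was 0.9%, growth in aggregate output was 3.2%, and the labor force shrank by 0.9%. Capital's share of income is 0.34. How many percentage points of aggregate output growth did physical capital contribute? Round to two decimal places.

Contribution = share × growth = 0.34 × 0.9 = 0.306 pp.

0.31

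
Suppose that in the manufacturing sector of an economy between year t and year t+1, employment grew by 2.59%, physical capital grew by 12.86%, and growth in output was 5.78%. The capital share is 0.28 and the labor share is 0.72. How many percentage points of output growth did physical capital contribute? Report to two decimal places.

3.60 percentage points

Contribution = share × growth = 0.28 × 12.86 = 3.6008 pp.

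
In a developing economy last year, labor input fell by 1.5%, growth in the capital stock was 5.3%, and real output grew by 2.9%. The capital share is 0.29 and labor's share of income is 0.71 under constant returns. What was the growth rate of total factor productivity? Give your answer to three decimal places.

Labor's share = 1 − 0.29 = 0.71.
The capital stock: 0.29 × 5.3 = 1.537 pp.
Labor input: 0.71 × (-1.5) = -1.065 pp.
TFP growth = 2.9 − 0.472 = 2.428%.

2.428%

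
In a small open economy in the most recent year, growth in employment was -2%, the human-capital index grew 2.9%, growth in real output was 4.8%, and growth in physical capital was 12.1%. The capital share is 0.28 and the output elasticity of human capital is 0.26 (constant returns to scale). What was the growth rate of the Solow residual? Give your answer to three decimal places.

Labor's share = 1 − 0.28 − 0.26 = 0.46.
Physical capital: 0.28 × 12.1 = 3.388 pp.
The human-capital index: 0.26 × 2.9 = 0.754 pp.
Employment: 0.46 × (-2) = -0.92 pp.
TFP growth = 4.8 − 3.222 = 1.578%.

1.578%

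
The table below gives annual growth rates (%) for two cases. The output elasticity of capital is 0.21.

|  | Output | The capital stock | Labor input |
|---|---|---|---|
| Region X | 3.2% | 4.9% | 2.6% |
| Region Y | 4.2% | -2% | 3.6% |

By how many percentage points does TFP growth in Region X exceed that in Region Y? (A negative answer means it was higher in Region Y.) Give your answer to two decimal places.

-1.66 percentage points

Labor's share = 1 − 0.21 = 0.79.
Region X: TFP = 3.2 − 1.029 − 2.054 = 0.117%.
Region Y: TFP = 4.2 + 0.42 − 2.844 = 1.776%.
Difference = 0.117 − (1.776) = -1.659 pp.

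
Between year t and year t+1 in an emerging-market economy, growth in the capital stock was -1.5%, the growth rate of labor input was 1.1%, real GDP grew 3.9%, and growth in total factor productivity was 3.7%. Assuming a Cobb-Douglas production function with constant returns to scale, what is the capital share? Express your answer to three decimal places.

The capital share is 0.346.

gY = gA + α·gK + (1−α)·gL, so gY − gA − gL = α(gK − gL).
3.9 − 3.7 − 1.1 = α × (-1.5 − 1.1).
-0.9 = -2.6 α, so α = 0.34615.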